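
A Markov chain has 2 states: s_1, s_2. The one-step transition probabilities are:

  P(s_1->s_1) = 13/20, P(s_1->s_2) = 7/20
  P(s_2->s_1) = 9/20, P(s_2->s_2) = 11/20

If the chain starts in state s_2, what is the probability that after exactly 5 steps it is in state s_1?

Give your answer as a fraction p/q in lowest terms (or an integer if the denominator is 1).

Computing P^5 by repeated multiplication:
P^1 =
  s_1: [13/20, 7/20]
  s_2: [9/20, 11/20]
P^2 =
  s_1: [29/50, 21/50]
  s_2: [27/50, 23/50]
P^3 =
  s_1: [283/500, 217/500]
  s_2: [279/500, 221/500]
P^4 =
  s_1: [352/625, 273/625]
  s_2: [351/625, 274/625]
P^5 =
  s_1: [7033/12500, 5467/12500]
  s_2: [7029/12500, 5471/12500]

(P^5)[s_2 -> s_1] = 7029/12500

Answer: 7029/12500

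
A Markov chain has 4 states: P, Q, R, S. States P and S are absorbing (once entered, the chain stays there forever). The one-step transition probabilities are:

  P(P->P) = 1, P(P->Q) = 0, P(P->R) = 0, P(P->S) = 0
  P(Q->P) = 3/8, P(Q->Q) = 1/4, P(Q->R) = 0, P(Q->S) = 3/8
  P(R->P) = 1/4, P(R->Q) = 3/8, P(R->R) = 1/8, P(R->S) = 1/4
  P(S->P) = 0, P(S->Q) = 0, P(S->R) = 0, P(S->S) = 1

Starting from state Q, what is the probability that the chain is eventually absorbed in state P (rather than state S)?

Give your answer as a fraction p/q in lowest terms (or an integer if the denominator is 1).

Let a_i = P(absorbed in P | start in state i).
Boundary conditions: a_P = 1, a_S = 0.
For each transient state i, a_i = sum_j P(i->j) * a_j:
  a_Q = 3/8*a_P + 1/4*a_Q + 0*a_R + 3/8*a_S
  a_R = 1/4*a_P + 3/8*a_Q + 1/8*a_R + 1/4*a_S

Substituting a_P = 1 and a_S = 0, rearrange to (I - Q) a = r where r[i] = P(i -> P):
  [3/4, 0] . (a_Q, a_R) = 3/8
  [-3/8, 7/8] . (a_Q, a_R) = 1/4

Solving yields:
  a_Q = 1/2
  a_R = 1/2

Starting state is Q, so the absorption probability is a_Q = 1/2.

Answer: 1/2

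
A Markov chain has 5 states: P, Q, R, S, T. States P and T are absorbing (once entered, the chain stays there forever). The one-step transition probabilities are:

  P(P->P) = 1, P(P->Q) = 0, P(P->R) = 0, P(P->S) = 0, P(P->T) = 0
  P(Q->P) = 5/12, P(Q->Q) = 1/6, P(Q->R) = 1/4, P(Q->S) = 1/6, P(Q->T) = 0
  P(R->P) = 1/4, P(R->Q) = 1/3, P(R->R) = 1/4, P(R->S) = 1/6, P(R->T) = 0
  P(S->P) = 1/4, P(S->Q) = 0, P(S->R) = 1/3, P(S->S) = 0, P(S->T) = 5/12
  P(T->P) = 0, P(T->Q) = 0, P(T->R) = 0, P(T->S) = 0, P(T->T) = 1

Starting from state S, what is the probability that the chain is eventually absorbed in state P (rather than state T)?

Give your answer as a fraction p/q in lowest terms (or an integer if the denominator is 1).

Let a_i = P(absorbed in P | start in state i).
Boundary conditions: a_P = 1, a_T = 0.
For each transient state i, a_i = sum_j P(i->j) * a_j:
  a_Q = 5/12*a_P + 1/6*a_Q + 1/4*a_R + 1/6*a_S + 0*a_T
  a_R = 1/4*a_P + 1/3*a_Q + 1/4*a_R + 1/6*a_S + 0*a_T
  a_S = 1/4*a_P + 0*a_Q + 1/3*a_R + 0*a_S + 5/12*a_T

Substituting a_P = 1 and a_T = 0, rearrange to (I - Q) a = r where r[i] = P(i -> P):
  [5/6, -1/4, -1/6] . (a_Q, a_R, a_S) = 5/12
  [-1/3, 3/4, -1/6] . (a_Q, a_R, a_S) = 1/4
  [0, -1/3, 1] . (a_Q, a_R, a_S) = 1/4

Solving yields:
  a_Q = 88/103
  a_R = 171/206
  a_S = 217/412

Starting state is S, so the absorption probability is a_S = 217/412.

Answer: 217/412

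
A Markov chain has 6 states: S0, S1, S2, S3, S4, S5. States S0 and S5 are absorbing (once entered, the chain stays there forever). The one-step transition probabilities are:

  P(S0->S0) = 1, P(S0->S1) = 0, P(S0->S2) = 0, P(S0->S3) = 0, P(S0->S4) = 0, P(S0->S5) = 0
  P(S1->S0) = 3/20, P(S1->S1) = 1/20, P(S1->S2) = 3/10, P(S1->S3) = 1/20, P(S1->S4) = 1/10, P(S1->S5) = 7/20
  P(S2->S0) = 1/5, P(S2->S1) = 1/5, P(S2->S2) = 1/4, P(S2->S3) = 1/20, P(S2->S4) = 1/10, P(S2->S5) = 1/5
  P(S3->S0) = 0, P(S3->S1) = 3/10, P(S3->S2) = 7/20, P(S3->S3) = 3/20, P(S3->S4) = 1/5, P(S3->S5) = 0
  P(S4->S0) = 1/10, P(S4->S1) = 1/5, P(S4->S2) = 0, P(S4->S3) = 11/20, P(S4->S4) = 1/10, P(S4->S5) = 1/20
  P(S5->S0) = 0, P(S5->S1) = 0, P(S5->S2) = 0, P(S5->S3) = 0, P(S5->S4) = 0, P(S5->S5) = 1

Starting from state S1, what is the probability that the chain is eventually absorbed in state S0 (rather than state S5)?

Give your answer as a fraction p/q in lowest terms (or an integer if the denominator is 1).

Answer: 9977/26855

Derivation:
Let a_i = P(absorbed in S0 | start in state i).
Boundary conditions: a_S0 = 1, a_S5 = 0.
For each transient state i, a_i = sum_j P(i->j) * a_j:
  a_S1 = 3/20*a_S0 + 1/20*a_S1 + 3/10*a_S2 + 1/20*a_S3 + 1/10*a_S4 + 7/20*a_S5
  a_S2 = 1/5*a_S0 + 1/5*a_S1 + 1/4*a_S2 + 1/20*a_S3 + 1/10*a_S4 + 1/5*a_S5
  a_S3 = 0*a_S0 + 3/10*a_S1 + 7/20*a_S2 + 3/20*a_S3 + 1/5*a_S4 + 0*a_S5
  a_S4 = 1/10*a_S0 + 1/5*a_S1 + 0*a_S2 + 11/20*a_S3 + 1/10*a_S4 + 1/20*a_S5

Substituting a_S0 = 1 and a_S5 = 0, rearrange to (I - Q) a = r where r[i] = P(i -> S0):
  [19/20, -3/10, -1/20, -1/10] . (a_S1, a_S2, a_S3, a_S4) = 3/20
  [-1/5, 3/4, -1/20, -1/10] . (a_S1, a_S2, a_S3, a_S4) = 1/5
  [-3/10, -7/20, 17/20, -1/5] . (a_S1, a_S2, a_S3, a_S4) = 0
  [-1/5, 0, -11/20, 9/10] . (a_S1, a_S2, a_S3, a_S4) = 1/10

Solving yields:
  a_S1 = 9977/26855
  a_S2 = 12206/26855
  a_S3 = 11412/26855
  a_S4 = 2435/5371

Starting state is S1, so the absorption probability is a_S1 = 9977/26855.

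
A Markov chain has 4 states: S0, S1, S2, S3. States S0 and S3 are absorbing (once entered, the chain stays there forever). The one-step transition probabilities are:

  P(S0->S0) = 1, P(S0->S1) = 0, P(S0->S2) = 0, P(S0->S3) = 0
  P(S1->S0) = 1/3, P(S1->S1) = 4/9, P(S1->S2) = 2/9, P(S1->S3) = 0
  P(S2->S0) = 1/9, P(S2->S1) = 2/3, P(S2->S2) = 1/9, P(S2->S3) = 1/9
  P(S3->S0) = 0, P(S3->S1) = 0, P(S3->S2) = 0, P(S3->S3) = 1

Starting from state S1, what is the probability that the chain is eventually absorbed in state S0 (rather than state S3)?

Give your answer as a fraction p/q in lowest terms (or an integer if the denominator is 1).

Answer: 13/14

Derivation:
Let a_i = P(absorbed in S0 | start in state i).
Boundary conditions: a_S0 = 1, a_S3 = 0.
For each transient state i, a_i = sum_j P(i->j) * a_j:
  a_S1 = 1/3*a_S0 + 4/9*a_S1 + 2/9*a_S2 + 0*a_S3
  a_S2 = 1/9*a_S0 + 2/3*a_S1 + 1/9*a_S2 + 1/9*a_S3

Substituting a_S0 = 1 and a_S3 = 0, rearrange to (I - Q) a = r where r[i] = P(i -> S0):
  [5/9, -2/9] . (a_S1, a_S2) = 1/3
  [-2/3, 8/9] . (a_S1, a_S2) = 1/9

Solving yields:
  a_S1 = 13/14
  a_S2 = 23/28

Starting state is S1, so the absorption probability is a_S1 = 13/14.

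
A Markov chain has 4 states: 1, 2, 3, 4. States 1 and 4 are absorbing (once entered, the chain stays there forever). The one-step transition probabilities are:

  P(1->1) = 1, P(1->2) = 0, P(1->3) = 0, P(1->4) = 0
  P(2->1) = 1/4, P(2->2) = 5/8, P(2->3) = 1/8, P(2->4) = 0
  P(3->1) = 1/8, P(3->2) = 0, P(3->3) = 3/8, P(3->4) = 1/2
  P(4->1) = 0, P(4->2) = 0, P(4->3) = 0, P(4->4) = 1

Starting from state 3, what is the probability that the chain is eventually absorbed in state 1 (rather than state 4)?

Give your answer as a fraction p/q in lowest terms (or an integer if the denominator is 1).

Answer: 1/5

Derivation:
Let a_i = P(absorbed in 1 | start in state i).
Boundary conditions: a_1 = 1, a_4 = 0.
For each transient state i, a_i = sum_j P(i->j) * a_j:
  a_2 = 1/4*a_1 + 5/8*a_2 + 1/8*a_3 + 0*a_4
  a_3 = 1/8*a_1 + 0*a_2 + 3/8*a_3 + 1/2*a_4

Substituting a_1 = 1 and a_4 = 0, rearrange to (I - Q) a = r where r[i] = P(i -> 1):
  [3/8, -1/8] . (a_2, a_3) = 1/4
  [0, 5/8] . (a_2, a_3) = 1/8

Solving yields:
  a_2 = 11/15
  a_3 = 1/5

Starting state is 3, so the absorption probability is a_3 = 1/5.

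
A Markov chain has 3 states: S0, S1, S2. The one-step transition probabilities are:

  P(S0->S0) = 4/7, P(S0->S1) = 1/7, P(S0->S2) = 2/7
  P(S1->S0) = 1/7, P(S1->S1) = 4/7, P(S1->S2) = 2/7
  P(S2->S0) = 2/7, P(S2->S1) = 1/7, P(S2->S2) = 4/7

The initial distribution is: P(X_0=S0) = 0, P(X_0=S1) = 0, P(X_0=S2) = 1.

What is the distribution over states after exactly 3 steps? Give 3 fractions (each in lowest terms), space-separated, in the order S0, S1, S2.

Propagating the distribution step by step (d_{t+1} = d_t * P):
d_0 = (S0=0, S1=0, S2=1)
  d_1[S0] = 0*4/7 + 0*1/7 + 1*2/7 = 2/7
  d_1[S1] = 0*1/7 + 0*4/7 + 1*1/7 = 1/7
  d_1[S2] = 0*2/7 + 0*2/7 + 1*4/7 = 4/7
d_1 = (S0=2/7, S1=1/7, S2=4/7)
  d_2[S0] = 2/7*4/7 + 1/7*1/7 + 4/7*2/7 = 17/49
  d_2[S1] = 2/7*1/7 + 1/7*4/7 + 4/7*1/7 = 10/49
  d_2[S2] = 2/7*2/7 + 1/7*2/7 + 4/7*4/7 = 22/49
d_2 = (S0=17/49, S1=10/49, S2=22/49)
  d_3[S0] = 17/49*4/7 + 10/49*1/7 + 22/49*2/7 = 122/343
  d_3[S1] = 17/49*1/7 + 10/49*4/7 + 22/49*1/7 = 79/343
  d_3[S2] = 17/49*2/7 + 10/49*2/7 + 22/49*4/7 = 142/343
d_3 = (S0=122/343, S1=79/343, S2=142/343)

Answer: 122/343 79/343 142/343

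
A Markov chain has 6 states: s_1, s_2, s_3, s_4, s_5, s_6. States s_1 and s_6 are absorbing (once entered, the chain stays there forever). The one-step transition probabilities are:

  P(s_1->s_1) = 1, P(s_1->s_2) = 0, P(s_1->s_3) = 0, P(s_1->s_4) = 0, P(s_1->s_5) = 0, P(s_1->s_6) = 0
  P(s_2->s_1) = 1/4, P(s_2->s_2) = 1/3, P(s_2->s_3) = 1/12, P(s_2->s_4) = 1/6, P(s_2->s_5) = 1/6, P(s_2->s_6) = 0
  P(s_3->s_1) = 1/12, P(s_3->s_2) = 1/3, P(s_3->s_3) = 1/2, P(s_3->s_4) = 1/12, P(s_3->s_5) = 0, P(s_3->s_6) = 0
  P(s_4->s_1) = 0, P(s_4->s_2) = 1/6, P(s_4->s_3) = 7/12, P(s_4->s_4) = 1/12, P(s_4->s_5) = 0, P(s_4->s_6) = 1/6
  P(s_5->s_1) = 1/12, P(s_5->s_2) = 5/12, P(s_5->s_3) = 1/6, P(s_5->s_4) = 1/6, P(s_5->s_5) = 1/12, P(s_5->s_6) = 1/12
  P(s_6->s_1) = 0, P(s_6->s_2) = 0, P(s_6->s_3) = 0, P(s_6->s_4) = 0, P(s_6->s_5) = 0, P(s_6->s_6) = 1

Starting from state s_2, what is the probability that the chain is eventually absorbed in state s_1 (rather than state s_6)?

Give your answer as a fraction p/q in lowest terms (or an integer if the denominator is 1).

Answer: 603/718

Derivation:
Let a_i = P(absorbed in s_1 | start in state i).
Boundary conditions: a_s_1 = 1, a_s_6 = 0.
For each transient state i, a_i = sum_j P(i->j) * a_j:
  a_s_2 = 1/4*a_s_1 + 1/3*a_s_2 + 1/12*a_s_3 + 1/6*a_s_4 + 1/6*a_s_5 + 0*a_s_6
  a_s_3 = 1/12*a_s_1 + 1/3*a_s_2 + 1/2*a_s_3 + 1/12*a_s_4 + 0*a_s_5 + 0*a_s_6
  a_s_4 = 0*a_s_1 + 1/6*a_s_2 + 7/12*a_s_3 + 1/12*a_s_4 + 0*a_s_5 + 1/6*a_s_6
  a_s_5 = 1/12*a_s_1 + 5/12*a_s_2 + 1/6*a_s_3 + 1/6*a_s_4 + 1/12*a_s_5 + 1/12*a_s_6

Substituting a_s_1 = 1 and a_s_6 = 0, rearrange to (I - Q) a = r where r[i] = P(i -> s_1):
  [2/3, -1/12, -1/6, -1/6] . (a_s_2, a_s_3, a_s_4, a_s_5) = 1/4
  [-1/3, 1/2, -1/12, 0] . (a_s_2, a_s_3, a_s_4, a_s_5) = 1/12
  [-1/6, -7/12, 11/12, 0] . (a_s_2, a_s_3, a_s_4, a_s_5) = 0
  [-5/12, -1/6, -1/6, 11/12] . (a_s_2, a_s_3, a_s_4, a_s_5) = 1/12

Solving yields:
  a_s_2 = 603/718
  a_s_3 = 302/359
  a_s_4 = 247/359
  a_s_5 = 539/718

Starting state is s_2, so the absorption probability is a_s_2 = 603/718.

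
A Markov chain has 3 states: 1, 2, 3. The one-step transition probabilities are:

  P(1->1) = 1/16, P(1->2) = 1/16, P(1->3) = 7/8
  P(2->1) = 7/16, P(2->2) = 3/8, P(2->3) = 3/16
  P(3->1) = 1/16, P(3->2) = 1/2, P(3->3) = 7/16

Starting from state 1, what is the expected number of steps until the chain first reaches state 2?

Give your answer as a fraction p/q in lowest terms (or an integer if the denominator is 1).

Answer: 368/121

Derivation:
Let h_i = expected steps to first reach 2 from state i.
Boundary: h_2 = 0.
First-step equations for the other states:
  h_1 = 1 + 1/16*h_1 + 1/16*h_2 + 7/8*h_3
  h_3 = 1 + 1/16*h_1 + 1/2*h_2 + 7/16*h_3

Substituting h_2 = 0 and rearranging gives the linear system (I - Q) h = 1:
  [15/16, -7/8] . (h_1, h_3) = 1
  [-1/16, 9/16] . (h_1, h_3) = 1

Solving yields:
  h_1 = 368/121
  h_3 = 256/121

Starting state is 1, so the expected hitting time is h_1 = 368/121.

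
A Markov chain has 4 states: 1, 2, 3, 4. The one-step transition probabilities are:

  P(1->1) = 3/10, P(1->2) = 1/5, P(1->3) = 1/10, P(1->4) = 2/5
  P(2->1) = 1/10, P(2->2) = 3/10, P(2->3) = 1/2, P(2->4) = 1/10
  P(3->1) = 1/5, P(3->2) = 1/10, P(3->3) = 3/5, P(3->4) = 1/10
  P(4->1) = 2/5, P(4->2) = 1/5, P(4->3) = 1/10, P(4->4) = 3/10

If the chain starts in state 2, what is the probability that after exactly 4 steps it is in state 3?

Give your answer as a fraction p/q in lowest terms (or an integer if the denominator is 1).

Computing P^4 by repeated multiplication:
P^1 =
  1: [3/10, 1/5, 1/10, 2/5]
  2: [1/10, 3/10, 1/2, 1/10]
  3: [1/5, 1/10, 3/5, 1/10]
  4: [2/5, 1/5, 1/10, 3/10]
P^2 =
  1: [29/100, 21/100, 23/100, 27/100]
  2: [1/5, 9/50, 47/100, 3/20]
  3: [23/100, 3/20, 11/25, 9/50]
  4: [7/25, 21/100, 23/100, 7/25]
P^3 =
  1: [131/500, 99/500, 299/1000, 241/1000]
  2: [29/125, 171/1000, 407/1000, 19/100]
  3: [61/250, 171/1000, 19/50, 41/200]
  4: [263/1000, 99/500, 299/1000, 6/25]
P^4 =
  1: [1273/5000, 1899/10000, 3287/10000, 567/2500]
  2: [2441/10000, 441/2500, 3719/10000, 519/2500]
  3: [2483/10000, 1791/10000, 224/625, 1071/5000]
  4: [509/2000, 1899/10000, 3287/10000, 2269/10000]

(P^4)[2 -> 3] = 3719/10000

Answer: 3719/10000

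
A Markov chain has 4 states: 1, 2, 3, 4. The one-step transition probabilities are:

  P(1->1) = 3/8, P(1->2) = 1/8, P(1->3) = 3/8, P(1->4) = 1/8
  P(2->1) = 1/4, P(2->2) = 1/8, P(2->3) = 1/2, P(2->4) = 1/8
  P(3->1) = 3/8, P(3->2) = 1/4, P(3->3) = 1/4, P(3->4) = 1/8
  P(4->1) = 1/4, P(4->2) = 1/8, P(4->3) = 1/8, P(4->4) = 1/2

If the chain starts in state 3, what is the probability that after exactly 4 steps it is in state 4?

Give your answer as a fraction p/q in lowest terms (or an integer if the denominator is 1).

Answer: 803/4096

Derivation:
Computing P^4 by repeated multiplication:
P^1 =
  1: [3/8, 1/8, 3/8, 1/8]
  2: [1/4, 1/8, 1/2, 1/8]
  3: [3/8, 1/4, 1/4, 1/8]
  4: [1/4, 1/8, 1/8, 1/2]
P^2 =
  1: [11/32, 11/64, 5/16, 11/64]
  2: [11/32, 3/16, 19/64, 11/64]
  3: [21/64, 5/32, 11/32, 11/64]
  4: [19/64, 9/64, 1/4, 5/16]
P^3 =
  1: [85/256, 21/128, 161/512, 97/512]
  2: [169/512, 83/512, 163/512, 97/512]
  3: [171/512, 43/256, 79/256, 97/512]
  4: [163/512, 5/32, 145/512, 31/128]
P^4 =
  1: [1355/4096, 673/4096, 1265/4096, 803/4096]
  2: [339/1024, 675/4096, 631/2048, 803/4096]
  3: [1353/4096, 335/2048, 635/2048, 803/4096]
  4: [333/1024, 657/4096, 1223/4096, 221/1024]

(P^4)[3 -> 4] = 803/4096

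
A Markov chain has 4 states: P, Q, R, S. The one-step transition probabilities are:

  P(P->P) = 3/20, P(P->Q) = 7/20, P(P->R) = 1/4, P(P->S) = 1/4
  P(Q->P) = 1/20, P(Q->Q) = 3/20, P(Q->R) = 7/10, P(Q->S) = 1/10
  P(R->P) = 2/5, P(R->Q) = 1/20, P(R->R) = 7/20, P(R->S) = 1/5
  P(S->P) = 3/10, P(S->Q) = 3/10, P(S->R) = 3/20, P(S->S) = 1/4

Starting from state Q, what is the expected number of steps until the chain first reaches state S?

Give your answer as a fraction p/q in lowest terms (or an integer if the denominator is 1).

Let h_i = expected steps to first reach S from state i.
Boundary: h_S = 0.
First-step equations for the other states:
  h_P = 1 + 3/20*h_P + 7/20*h_Q + 1/4*h_R + 1/4*h_S
  h_Q = 1 + 1/20*h_P + 3/20*h_Q + 7/10*h_R + 1/10*h_S
  h_R = 1 + 2/5*h_P + 1/20*h_Q + 7/20*h_R + 1/5*h_S

Substituting h_S = 0 and rearranging gives the linear system (I - Q) h = 1:
  [17/20, -7/20, -1/4] . (h_P, h_Q, h_R) = 1
  [-1/20, 17/20, -7/10] . (h_P, h_Q, h_R) = 1
  [-2/5, -1/20, 13/20] . (h_P, h_Q, h_R) = 1

Solving yields:
  h_P = 3240/653
  h_Q = 3660/653
  h_R = 3280/653

Starting state is Q, so the expected hitting time is h_Q = 3660/653.

Answer: 3660/653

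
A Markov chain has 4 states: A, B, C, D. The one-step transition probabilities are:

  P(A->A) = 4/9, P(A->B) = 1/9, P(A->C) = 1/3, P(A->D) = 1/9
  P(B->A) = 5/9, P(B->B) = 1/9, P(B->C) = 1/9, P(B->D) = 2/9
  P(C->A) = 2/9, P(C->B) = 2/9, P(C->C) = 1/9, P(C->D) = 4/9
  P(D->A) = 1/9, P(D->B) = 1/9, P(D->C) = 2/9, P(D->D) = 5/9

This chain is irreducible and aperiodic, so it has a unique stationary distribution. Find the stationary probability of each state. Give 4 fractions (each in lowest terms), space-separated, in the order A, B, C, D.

The stationary distribution satisfies pi = pi * P, i.e.:
  pi_A = 4/9*pi_A + 5/9*pi_B + 2/9*pi_C + 1/9*pi_D
  pi_B = 1/9*pi_A + 1/9*pi_B + 2/9*pi_C + 1/9*pi_D
  pi_C = 1/3*pi_A + 1/9*pi_B + 1/9*pi_C + 2/9*pi_D
  pi_D = 1/9*pi_A + 2/9*pi_B + 4/9*pi_C + 5/9*pi_D
with normalization: pi_A + pi_B + pi_C + pi_D = 1.

Using the first 3 balance equations plus normalization, the linear system A*pi = b is:
  [-5/9, 5/9, 2/9, 1/9] . pi = 0
  [1/9, -8/9, 2/9, 1/9] . pi = 0
  [1/3, 1/9, -8/9, 2/9] . pi = 0
  [1, 1, 1, 1] . pi = 1

Solving yields:
  pi_A = 12/41
  pi_B = 72/533
  pi_C = 115/533
  pi_D = 190/533

Verification (pi * P):
  12/41*4/9 + 72/533*5/9 + 115/533*2/9 + 190/533*1/9 = 12/41 = pi_A  (ok)
  12/41*1/9 + 72/533*1/9 + 115/533*2/9 + 190/533*1/9 = 72/533 = pi_B  (ok)
  12/41*1/3 + 72/533*1/9 + 115/533*1/9 + 190/533*2/9 = 115/533 = pi_C  (ok)
  12/41*1/9 + 72/533*2/9 + 115/533*4/9 + 190/533*5/9 = 190/533 = pi_D  (ok)

Answer: 12/41 72/533 115/533 190/533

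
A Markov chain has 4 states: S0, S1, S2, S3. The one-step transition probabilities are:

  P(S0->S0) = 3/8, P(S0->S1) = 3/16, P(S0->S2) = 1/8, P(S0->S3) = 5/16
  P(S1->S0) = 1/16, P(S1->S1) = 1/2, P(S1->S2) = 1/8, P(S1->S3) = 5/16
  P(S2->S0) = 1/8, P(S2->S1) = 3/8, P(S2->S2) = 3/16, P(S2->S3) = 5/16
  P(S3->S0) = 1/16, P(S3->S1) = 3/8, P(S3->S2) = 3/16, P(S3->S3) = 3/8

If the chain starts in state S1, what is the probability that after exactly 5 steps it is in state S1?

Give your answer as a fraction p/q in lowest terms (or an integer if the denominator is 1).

Answer: 213151/524288

Derivation:
Computing P^5 by repeated multiplication:
P^1 =
  S0: [3/8, 3/16, 1/8, 5/16]
  S1: [1/16, 1/2, 1/8, 5/16]
  S2: [1/8, 3/8, 3/16, 5/16]
  S3: [1/16, 3/8, 3/16, 3/8]
P^2 =
  S0: [3/16, 21/64, 39/256, 85/256]
  S1: [23/256, 109/256, 39/256, 85/256]
  S2: [29/256, 51/128, 5/32, 85/256]
  S3: [3/32, 105/256, 41/256, 43/128]
P^3 =
  S0: [535/4096, 195/512, 159/1024, 1365/4096]
  S1: [205/2048, 1685/4096, 159/1024, 1365/4096]
  S2: [441/4096, 1653/4096, 637/4096, 1365/4096]
  S3: [417/4096, 837/2048, 639/4096, 683/2048]
P^4 =
  S0: [7407/65536, 26091/65536, 10193/65536, 21845/65536]
  S1: [3391/32768, 6679/16384, 10193/65536, 21845/65536]
  S2: [3469/32768, 26559/65536, 5097/32768, 21845/65536]
  S3: [1705/16384, 26673/65536, 10197/65536, 10923/32768]
P^5 =
  S0: [28191/262144, 423177/1048576, 81555/524288, 349525/1048576]
  S1: [109639/1048576, 213151/524288, 81555/524288, 349525/1048576]
  S2: [27605/262144, 26595/65536, 163111/1048576, 349525/1048576]
  S3: [109833/1048576, 213051/524288, 163115/1048576, 174763/524288]

(P^5)[S1 -> S1] = 213151/524288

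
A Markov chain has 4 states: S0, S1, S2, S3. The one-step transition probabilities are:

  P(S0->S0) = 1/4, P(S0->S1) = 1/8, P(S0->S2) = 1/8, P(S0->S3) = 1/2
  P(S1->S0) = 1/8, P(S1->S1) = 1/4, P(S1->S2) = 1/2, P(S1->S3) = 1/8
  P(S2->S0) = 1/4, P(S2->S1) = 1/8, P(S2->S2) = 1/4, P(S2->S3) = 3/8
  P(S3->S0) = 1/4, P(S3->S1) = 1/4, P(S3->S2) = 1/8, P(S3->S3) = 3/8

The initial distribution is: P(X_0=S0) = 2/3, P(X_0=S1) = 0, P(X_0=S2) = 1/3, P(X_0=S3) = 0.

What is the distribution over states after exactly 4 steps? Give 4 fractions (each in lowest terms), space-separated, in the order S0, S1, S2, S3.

Answer: 1385/6144 2383/12288 2785/12288 725/2048

Derivation:
Propagating the distribution step by step (d_{t+1} = d_t * P):
d_0 = (S0=2/3, S1=0, S2=1/3, S3=0)
  d_1[S0] = 2/3*1/4 + 0*1/8 + 1/3*1/4 + 0*1/4 = 1/4
  d_1[S1] = 2/3*1/8 + 0*1/4 + 1/3*1/8 + 0*1/4 = 1/8
  d_1[S2] = 2/3*1/8 + 0*1/2 + 1/3*1/4 + 0*1/8 = 1/6
  d_1[S3] = 2/3*1/2 + 0*1/8 + 1/3*3/8 + 0*3/8 = 11/24
d_1 = (S0=1/4, S1=1/8, S2=1/6, S3=11/24)
  d_2[S0] = 1/4*1/4 + 1/8*1/8 + 1/6*1/4 + 11/24*1/4 = 15/64
  d_2[S1] = 1/4*1/8 + 1/8*1/4 + 1/6*1/8 + 11/24*1/4 = 19/96
  d_2[S2] = 1/4*1/8 + 1/8*1/2 + 1/6*1/4 + 11/24*1/8 = 37/192
  d_2[S3] = 1/4*1/2 + 1/8*1/8 + 1/6*3/8 + 11/24*3/8 = 3/8
d_2 = (S0=15/64, S1=19/96, S2=37/192, S3=3/8)
  d_3[S0] = 15/64*1/4 + 19/96*1/8 + 37/192*1/4 + 3/8*1/4 = 173/768
  d_3[S1] = 15/64*1/8 + 19/96*1/4 + 37/192*1/8 + 3/8*1/4 = 151/768
  d_3[S2] = 15/64*1/8 + 19/96*1/2 + 37/192*1/4 + 3/8*1/8 = 343/1536
  d_3[S3] = 15/64*1/2 + 19/96*1/8 + 37/192*3/8 + 3/8*3/8 = 545/1536
d_3 = (S0=173/768, S1=151/768, S2=343/1536, S3=545/1536)
  d_4[S0] = 173/768*1/4 + 151/768*1/8 + 343/1536*1/4 + 545/1536*1/4 = 1385/6144
  d_4[S1] = 173/768*1/8 + 151/768*1/4 + 343/1536*1/8 + 545/1536*1/4 = 2383/12288
  d_4[S2] = 173/768*1/8 + 151/768*1/2 + 343/1536*1/4 + 545/1536*1/8 = 2785/12288
  d_4[S3] = 173/768*1/2 + 151/768*1/8 + 343/1536*3/8 + 545/1536*3/8 = 725/2048
d_4 = (S0=1385/6144, S1=2383/12288, S2=2785/12288, S3=725/2048)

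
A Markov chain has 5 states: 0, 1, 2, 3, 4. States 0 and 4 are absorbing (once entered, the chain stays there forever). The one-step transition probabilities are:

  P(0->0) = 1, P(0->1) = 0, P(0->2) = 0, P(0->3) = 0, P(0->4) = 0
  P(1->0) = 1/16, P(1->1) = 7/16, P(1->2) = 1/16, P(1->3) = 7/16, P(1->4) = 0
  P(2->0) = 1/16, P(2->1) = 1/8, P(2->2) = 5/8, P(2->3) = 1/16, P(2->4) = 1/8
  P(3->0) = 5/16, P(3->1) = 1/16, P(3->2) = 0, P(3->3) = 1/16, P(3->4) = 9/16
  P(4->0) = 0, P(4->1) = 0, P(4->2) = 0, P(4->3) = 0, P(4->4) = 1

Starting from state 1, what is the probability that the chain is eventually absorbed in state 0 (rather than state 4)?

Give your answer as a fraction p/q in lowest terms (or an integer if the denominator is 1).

Let a_i = P(absorbed in 0 | start in state i).
Boundary conditions: a_0 = 1, a_4 = 0.
For each transient state i, a_i = sum_j P(i->j) * a_j:
  a_1 = 1/16*a_0 + 7/16*a_1 + 1/16*a_2 + 7/16*a_3 + 0*a_4
  a_2 = 1/16*a_0 + 1/8*a_1 + 5/8*a_2 + 1/16*a_3 + 1/8*a_4
  a_3 = 5/16*a_0 + 1/16*a_1 + 0*a_2 + 1/16*a_3 + 9/16*a_4

Substituting a_0 = 1 and a_4 = 0, rearrange to (I - Q) a = r where r[i] = P(i -> 0):
  [9/16, -1/16, -7/16] . (a_1, a_2, a_3) = 1/16
  [-1/8, 3/8, -1/16] . (a_1, a_2, a_3) = 1/16
  [-1/16, 0, 15/16] . (a_1, a_2, a_3) = 5/16

Solving yields:
  a_1 = 320/737
  a_2 = 274/737
  a_3 = 267/737

Starting state is 1, so the absorption probability is a_1 = 320/737.

Answer: 320/737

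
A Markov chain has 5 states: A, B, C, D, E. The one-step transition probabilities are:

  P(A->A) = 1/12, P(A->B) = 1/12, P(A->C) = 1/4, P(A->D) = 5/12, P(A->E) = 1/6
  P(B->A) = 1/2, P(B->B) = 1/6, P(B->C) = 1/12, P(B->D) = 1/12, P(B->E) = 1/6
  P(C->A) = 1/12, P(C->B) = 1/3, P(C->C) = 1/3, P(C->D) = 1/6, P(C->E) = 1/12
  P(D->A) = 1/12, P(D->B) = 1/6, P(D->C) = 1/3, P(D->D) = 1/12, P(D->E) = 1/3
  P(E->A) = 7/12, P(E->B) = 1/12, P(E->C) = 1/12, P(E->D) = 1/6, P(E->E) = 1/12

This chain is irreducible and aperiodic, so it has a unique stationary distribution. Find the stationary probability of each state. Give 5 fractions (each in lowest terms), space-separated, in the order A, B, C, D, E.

Answer: 439/1846 158/923 423/1846 361/1846 307/1846

Derivation:
The stationary distribution satisfies pi = pi * P, i.e.:
  pi_A = 1/12*pi_A + 1/2*pi_B + 1/12*pi_C + 1/12*pi_D + 7/12*pi_E
  pi_B = 1/12*pi_A + 1/6*pi_B + 1/3*pi_C + 1/6*pi_D + 1/12*pi_E
  pi_C = 1/4*pi_A + 1/12*pi_B + 1/3*pi_C + 1/3*pi_D + 1/12*pi_E
  pi_D = 5/12*pi_A + 1/12*pi_B + 1/6*pi_C + 1/12*pi_D + 1/6*pi_E
  pi_E = 1/6*pi_A + 1/6*pi_B + 1/12*pi_C + 1/3*pi_D + 1/12*pi_E
with normalization: pi_A + pi_B + pi_C + pi_D + pi_E = 1.

Using the first 4 balance equations plus normalization, the linear system A*pi = b is:
  [-11/12, 1/2, 1/12, 1/12, 7/12] . pi = 0
  [1/12, -5/6, 1/3, 1/6, 1/12] . pi = 0
  [1/4, 1/12, -2/3, 1/3, 1/12] . pi = 0
  [5/12, 1/12, 1/6, -11/12, 1/6] . pi = 0
  [1, 1, 1, 1, 1] . pi = 1

Solving yields:
  pi_A = 439/1846
  pi_B = 158/923
  pi_C = 423/1846
  pi_D = 361/1846
  pi_E = 307/1846

Verification (pi * P):
  439/1846*1/12 + 158/923*1/2 + 423/1846*1/12 + 361/1846*1/12 + 307/1846*7/12 = 439/1846 = pi_A  (ok)
  439/1846*1/12 + 158/923*1/6 + 423/1846*1/3 + 361/1846*1/6 + 307/1846*1/12 = 158/923 = pi_B  (ok)
  439/1846*1/4 + 158/923*1/12 + 423/1846*1/3 + 361/1846*1/3 + 307/1846*1/12 = 423/1846 = pi_C  (ok)
  439/1846*5/12 + 158/923*1/12 + 423/1846*1/6 + 361/1846*1/12 + 307/1846*1/6 = 361/1846 = pi_D  (ok)
  439/1846*1/6 + 158/923*1/6 + 423/1846*1/12 + 361/1846*1/3 + 307/1846*1/12 = 307/1846 = pi_E  (ok)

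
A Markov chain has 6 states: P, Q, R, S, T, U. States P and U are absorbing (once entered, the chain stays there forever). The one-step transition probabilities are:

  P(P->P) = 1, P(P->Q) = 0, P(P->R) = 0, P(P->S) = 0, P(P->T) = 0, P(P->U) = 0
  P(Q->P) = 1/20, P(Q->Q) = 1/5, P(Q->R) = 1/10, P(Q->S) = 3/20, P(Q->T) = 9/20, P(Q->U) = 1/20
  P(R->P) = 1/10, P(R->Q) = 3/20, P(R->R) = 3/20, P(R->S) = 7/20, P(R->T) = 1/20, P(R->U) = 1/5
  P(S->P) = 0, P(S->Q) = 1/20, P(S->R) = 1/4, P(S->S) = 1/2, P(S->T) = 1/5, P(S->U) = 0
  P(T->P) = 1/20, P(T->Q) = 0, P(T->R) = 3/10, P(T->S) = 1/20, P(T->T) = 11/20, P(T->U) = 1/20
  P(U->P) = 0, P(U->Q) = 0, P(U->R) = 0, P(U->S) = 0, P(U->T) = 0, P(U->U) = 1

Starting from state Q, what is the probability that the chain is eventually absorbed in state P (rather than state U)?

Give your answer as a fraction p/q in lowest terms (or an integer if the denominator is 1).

Let a_i = P(absorbed in P | start in state i).
Boundary conditions: a_P = 1, a_U = 0.
For each transient state i, a_i = sum_j P(i->j) * a_j:
  a_Q = 1/20*a_P + 1/5*a_Q + 1/10*a_R + 3/20*a_S + 9/20*a_T + 1/20*a_U
  a_R = 1/10*a_P + 3/20*a_Q + 3/20*a_R + 7/20*a_S + 1/20*a_T + 1/5*a_U
  a_S = 0*a_P + 1/20*a_Q + 1/4*a_R + 1/2*a_S + 1/5*a_T + 0*a_U
  a_T = 1/20*a_P + 0*a_Q + 3/10*a_R + 1/20*a_S + 11/20*a_T + 1/20*a_U

Substituting a_P = 1 and a_U = 0, rearrange to (I - Q) a = r where r[i] = P(i -> P):
  [4/5, -1/10, -3/20, -9/20] . (a_Q, a_R, a_S, a_T) = 1/20
  [-3/20, 17/20, -7/20, -1/20] . (a_Q, a_R, a_S, a_T) = 1/10
  [-1/20, -1/4, 1/2, -1/5] . (a_Q, a_R, a_S, a_T) = 0
  [0, -3/10, -1/20, 9/20] . (a_Q, a_R, a_S, a_T) = 1/20

Solving yields:
  a_Q = 544/1329
  a_R = 497/1329
  a_S = 345/886
  a_T = 1073/2658

Starting state is Q, so the absorption probability is a_Q = 544/1329.

Answer: 544/1329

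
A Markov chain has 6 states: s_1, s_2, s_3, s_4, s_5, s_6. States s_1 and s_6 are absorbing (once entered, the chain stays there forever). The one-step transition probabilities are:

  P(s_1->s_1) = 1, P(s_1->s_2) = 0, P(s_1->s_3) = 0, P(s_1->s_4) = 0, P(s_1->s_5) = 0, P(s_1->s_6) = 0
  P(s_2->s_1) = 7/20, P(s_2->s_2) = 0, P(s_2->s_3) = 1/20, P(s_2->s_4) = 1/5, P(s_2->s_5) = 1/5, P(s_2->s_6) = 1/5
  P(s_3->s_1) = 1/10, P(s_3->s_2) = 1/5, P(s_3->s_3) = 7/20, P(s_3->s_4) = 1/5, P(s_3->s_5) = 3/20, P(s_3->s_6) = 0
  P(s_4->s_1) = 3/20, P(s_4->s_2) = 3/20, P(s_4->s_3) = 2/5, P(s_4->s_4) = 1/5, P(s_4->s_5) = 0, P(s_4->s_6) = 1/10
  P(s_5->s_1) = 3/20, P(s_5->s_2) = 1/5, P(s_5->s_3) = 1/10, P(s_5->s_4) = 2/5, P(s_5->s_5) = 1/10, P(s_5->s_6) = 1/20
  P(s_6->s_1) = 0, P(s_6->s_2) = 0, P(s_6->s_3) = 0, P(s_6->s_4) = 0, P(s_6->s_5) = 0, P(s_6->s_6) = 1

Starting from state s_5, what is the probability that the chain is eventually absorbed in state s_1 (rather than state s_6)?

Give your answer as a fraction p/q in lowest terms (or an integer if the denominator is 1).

Answer: 3883/5606

Derivation:
Let a_i = P(absorbed in s_1 | start in state i).
Boundary conditions: a_s_1 = 1, a_s_6 = 0.
For each transient state i, a_i = sum_j P(i->j) * a_j:
  a_s_2 = 7/20*a_s_1 + 0*a_s_2 + 1/20*a_s_3 + 1/5*a_s_4 + 1/5*a_s_5 + 1/5*a_s_6
  a_s_3 = 1/10*a_s_1 + 1/5*a_s_2 + 7/20*a_s_3 + 1/5*a_s_4 + 3/20*a_s_5 + 0*a_s_6
  a_s_4 = 3/20*a_s_1 + 3/20*a_s_2 + 2/5*a_s_3 + 1/5*a_s_4 + 0*a_s_5 + 1/10*a_s_6
  a_s_5 = 3/20*a_s_1 + 1/5*a_s_2 + 1/10*a_s_3 + 2/5*a_s_4 + 1/10*a_s_5 + 1/20*a_s_6

Substituting a_s_1 = 1 and a_s_6 = 0, rearrange to (I - Q) a = r where r[i] = P(i -> s_1):
  [1, -1/20, -1/5, -1/5] . (a_s_2, a_s_3, a_s_4, a_s_5) = 7/20
  [-1/5, 13/20, -1/5, -3/20] . (a_s_2, a_s_3, a_s_4, a_s_5) = 1/10
  [-3/20, -2/5, 4/5, 0] . (a_s_2, a_s_3, a_s_4, a_s_5) = 3/20
  [-1/5, -1/10, -2/5, 9/10] . (a_s_2, a_s_3, a_s_4, a_s_5) = 3/20

Solving yields:
  a_s_2 = 1848/2803
  a_s_3 = 8113/11212
  a_s_4 = 30179/44848
  a_s_5 = 3883/5606

Starting state is s_5, so the absorption probability is a_s_5 = 3883/5606.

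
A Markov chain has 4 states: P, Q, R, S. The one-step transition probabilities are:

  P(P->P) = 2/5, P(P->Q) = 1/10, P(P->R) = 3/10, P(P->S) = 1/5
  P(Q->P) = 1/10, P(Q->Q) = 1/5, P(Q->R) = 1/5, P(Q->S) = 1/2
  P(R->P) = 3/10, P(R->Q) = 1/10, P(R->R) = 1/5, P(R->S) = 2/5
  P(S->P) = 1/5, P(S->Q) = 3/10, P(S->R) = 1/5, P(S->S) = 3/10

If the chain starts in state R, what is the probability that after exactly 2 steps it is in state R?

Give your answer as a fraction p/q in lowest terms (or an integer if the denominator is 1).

Answer: 23/100

Derivation:
Computing P^2 by repeated multiplication:
P^1 =
  P: [2/5, 1/10, 3/10, 1/5]
  Q: [1/10, 1/5, 1/5, 1/2]
  R: [3/10, 1/10, 1/5, 2/5]
  S: [1/5, 3/10, 1/5, 3/10]
P^2 =
  P: [3/10, 3/20, 6/25, 31/100]
  Q: [11/50, 11/50, 21/100, 7/20]
  R: [27/100, 19/100, 23/100, 31/100]
  S: [23/100, 19/100, 11/50, 9/25]

(P^2)[R -> R] = 23/100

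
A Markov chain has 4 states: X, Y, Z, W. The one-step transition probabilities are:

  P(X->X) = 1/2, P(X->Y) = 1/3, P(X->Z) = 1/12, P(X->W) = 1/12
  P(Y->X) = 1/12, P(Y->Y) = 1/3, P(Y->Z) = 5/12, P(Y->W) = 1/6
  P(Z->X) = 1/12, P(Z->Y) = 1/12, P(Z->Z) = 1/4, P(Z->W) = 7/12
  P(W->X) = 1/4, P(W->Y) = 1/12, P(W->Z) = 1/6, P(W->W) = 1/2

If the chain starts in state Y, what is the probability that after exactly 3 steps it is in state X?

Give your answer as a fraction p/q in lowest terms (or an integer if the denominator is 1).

Answer: 361/1728

Derivation:
Computing P^3 by repeated multiplication:
P^1 =
  X: [1/2, 1/3, 1/12, 1/12]
  Y: [1/12, 1/3, 5/12, 1/6]
  Z: [1/12, 1/12, 1/4, 7/12]
  W: [1/4, 1/12, 1/6, 1/2]
P^2 =
  X: [11/36, 7/24, 31/144, 3/16]
  Y: [7/48, 3/16, 5/18, 7/18]
  Z: [31/144, 1/8, 29/144, 11/24]
  W: [13/48, 1/6, 13/72, 55/144]
P^3 =
  X: [209/864, 67/288, 401/1728, 169/576]
  Y: [361/1728, 1/6, 97/432, 691/1728]
  Z: [431/1728, 97/576, 85/432, 37/96]
  W: [449/1728, 37/192, 347/1728, 599/1728]

(P^3)[Y -> X] = 361/1728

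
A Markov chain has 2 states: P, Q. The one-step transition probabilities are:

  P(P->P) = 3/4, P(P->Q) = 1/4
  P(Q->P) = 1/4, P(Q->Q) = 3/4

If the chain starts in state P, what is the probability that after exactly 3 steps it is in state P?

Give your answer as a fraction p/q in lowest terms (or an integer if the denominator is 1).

Answer: 9/16

Derivation:
Computing P^3 by repeated multiplication:
P^1 =
  P: [3/4, 1/4]
  Q: [1/4, 3/4]
P^2 =
  P: [5/8, 3/8]
  Q: [3/8, 5/8]
P^3 =
  P: [9/16, 7/16]
  Q: [7/16, 9/16]

(P^3)[P -> P] = 9/16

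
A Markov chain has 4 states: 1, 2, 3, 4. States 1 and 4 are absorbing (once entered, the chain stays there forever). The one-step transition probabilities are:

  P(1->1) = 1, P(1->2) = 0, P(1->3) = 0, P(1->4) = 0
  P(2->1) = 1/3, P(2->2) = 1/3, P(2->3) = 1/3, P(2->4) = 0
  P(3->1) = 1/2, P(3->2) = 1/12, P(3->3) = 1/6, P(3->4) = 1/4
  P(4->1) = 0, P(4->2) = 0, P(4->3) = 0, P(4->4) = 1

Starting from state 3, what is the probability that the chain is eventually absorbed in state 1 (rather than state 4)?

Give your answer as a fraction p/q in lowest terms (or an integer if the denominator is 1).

Answer: 13/19

Derivation:
Let a_i = P(absorbed in 1 | start in state i).
Boundary conditions: a_1 = 1, a_4 = 0.
For each transient state i, a_i = sum_j P(i->j) * a_j:
  a_2 = 1/3*a_1 + 1/3*a_2 + 1/3*a_3 + 0*a_4
  a_3 = 1/2*a_1 + 1/12*a_2 + 1/6*a_3 + 1/4*a_4

Substituting a_1 = 1 and a_4 = 0, rearrange to (I - Q) a = r where r[i] = P(i -> 1):
  [2/3, -1/3] . (a_2, a_3) = 1/3
  [-1/12, 5/6] . (a_2, a_3) = 1/2

Solving yields:
  a_2 = 16/19
  a_3 = 13/19

Starting state is 3, so the absorption probability is a_3 = 13/19.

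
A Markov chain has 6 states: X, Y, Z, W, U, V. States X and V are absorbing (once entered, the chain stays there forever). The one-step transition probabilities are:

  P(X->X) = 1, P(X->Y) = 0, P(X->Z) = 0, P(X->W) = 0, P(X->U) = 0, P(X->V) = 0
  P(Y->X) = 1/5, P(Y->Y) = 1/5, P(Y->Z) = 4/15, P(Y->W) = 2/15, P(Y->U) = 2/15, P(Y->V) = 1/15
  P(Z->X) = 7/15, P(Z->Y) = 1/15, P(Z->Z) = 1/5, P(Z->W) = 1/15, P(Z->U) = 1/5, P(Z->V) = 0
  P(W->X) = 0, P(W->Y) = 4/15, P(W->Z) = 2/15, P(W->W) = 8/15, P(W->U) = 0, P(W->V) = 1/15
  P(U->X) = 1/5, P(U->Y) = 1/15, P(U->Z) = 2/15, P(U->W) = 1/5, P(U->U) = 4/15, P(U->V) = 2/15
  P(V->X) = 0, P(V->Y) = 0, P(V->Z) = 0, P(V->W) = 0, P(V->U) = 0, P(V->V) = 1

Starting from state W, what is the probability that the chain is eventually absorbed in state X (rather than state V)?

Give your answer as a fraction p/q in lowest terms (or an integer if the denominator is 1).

Let a_i = P(absorbed in X | start in state i).
Boundary conditions: a_X = 1, a_V = 0.
For each transient state i, a_i = sum_j P(i->j) * a_j:
  a_Y = 1/5*a_X + 1/5*a_Y + 4/15*a_Z + 2/15*a_W + 2/15*a_U + 1/15*a_V
  a_Z = 7/15*a_X + 1/15*a_Y + 1/5*a_Z + 1/15*a_W + 1/5*a_U + 0*a_V
  a_W = 0*a_X + 4/15*a_Y + 2/15*a_Z + 8/15*a_W + 0*a_U + 1/15*a_V
  a_U = 1/5*a_X + 1/15*a_Y + 2/15*a_Z + 1/5*a_W + 4/15*a_U + 2/15*a_V

Substituting a_X = 1 and a_V = 0, rearrange to (I - Q) a = r where r[i] = P(i -> X):
  [4/5, -4/15, -2/15, -2/15] . (a_Y, a_Z, a_W, a_U) = 1/5
  [-1/15, 4/5, -1/15, -1/5] . (a_Y, a_Z, a_W, a_U) = 7/15
  [-4/15, -2/15, 7/15, 0] . (a_Y, a_Z, a_W, a_U) = 0
  [-1/15, -2/15, -1/5, 11/15] . (a_Y, a_Z, a_W, a_U) = 1/5

Solving yields:
  a_Y = 605/782
  a_Z = 687/782
  a_W = 271/391
  a_U = 541/782

Starting state is W, so the absorption probability is a_W = 271/391.

Answer: 271/391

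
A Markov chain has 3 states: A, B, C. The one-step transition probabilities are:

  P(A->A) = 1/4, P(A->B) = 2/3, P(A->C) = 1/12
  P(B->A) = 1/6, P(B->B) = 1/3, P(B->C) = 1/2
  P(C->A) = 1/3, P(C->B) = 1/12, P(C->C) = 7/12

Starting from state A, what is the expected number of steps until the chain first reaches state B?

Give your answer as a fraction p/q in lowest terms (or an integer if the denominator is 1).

Answer: 72/41

Derivation:
Let h_i = expected steps to first reach B from state i.
Boundary: h_B = 0.
First-step equations for the other states:
  h_A = 1 + 1/4*h_A + 2/3*h_B + 1/12*h_C
  h_C = 1 + 1/3*h_A + 1/12*h_B + 7/12*h_C

Substituting h_B = 0 and rearranging gives the linear system (I - Q) h = 1:
  [3/4, -1/12] . (h_A, h_C) = 1
  [-1/3, 5/12] . (h_A, h_C) = 1

Solving yields:
  h_A = 72/41
  h_C = 156/41

Starting state is A, so the expected hitting time is h_A = 72/41.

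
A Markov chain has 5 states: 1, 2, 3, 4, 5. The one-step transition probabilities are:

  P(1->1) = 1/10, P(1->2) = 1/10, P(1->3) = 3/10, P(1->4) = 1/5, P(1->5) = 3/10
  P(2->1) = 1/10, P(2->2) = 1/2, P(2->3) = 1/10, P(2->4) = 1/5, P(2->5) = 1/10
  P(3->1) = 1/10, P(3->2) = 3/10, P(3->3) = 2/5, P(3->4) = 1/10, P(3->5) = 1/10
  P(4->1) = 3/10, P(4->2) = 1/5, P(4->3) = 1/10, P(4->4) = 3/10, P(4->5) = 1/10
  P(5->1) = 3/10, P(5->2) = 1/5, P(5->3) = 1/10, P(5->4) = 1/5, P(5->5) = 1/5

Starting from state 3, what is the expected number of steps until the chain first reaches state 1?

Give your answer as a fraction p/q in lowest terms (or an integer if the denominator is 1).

Answer: 650/103

Derivation:
Let h_i = expected steps to first reach 1 from state i.
Boundary: h_1 = 0.
First-step equations for the other states:
  h_2 = 1 + 1/10*h_1 + 1/2*h_2 + 1/10*h_3 + 1/5*h_4 + 1/10*h_5
  h_3 = 1 + 1/10*h_1 + 3/10*h_2 + 2/5*h_3 + 1/10*h_4 + 1/10*h_5
  h_4 = 1 + 3/10*h_1 + 1/5*h_2 + 1/10*h_3 + 3/10*h_4 + 1/10*h_5
  h_5 = 1 + 3/10*h_1 + 1/5*h_2 + 1/10*h_3 + 1/5*h_4 + 1/5*h_5

Substituting h_1 = 0 and rearranging gives the linear system (I - Q) h = 1:
  [1/2, -1/10, -1/5, -1/10] . (h_2, h_3, h_4, h_5) = 1
  [-3/10, 3/5, -1/10, -1/10] . (h_2, h_3, h_4, h_5) = 1
  [-1/5, -1/10, 7/10, -1/10] . (h_2, h_3, h_4, h_5) = 1
  [-1/5, -1/10, -1/5, 4/5] . (h_2, h_3, h_4, h_5) = 1

Solving yields:
  h_2 = 630/103
  h_3 = 650/103
  h_4 = 490/103
  h_5 = 490/103

Starting state is 3, so the expected hitting time is h_3 = 650/103.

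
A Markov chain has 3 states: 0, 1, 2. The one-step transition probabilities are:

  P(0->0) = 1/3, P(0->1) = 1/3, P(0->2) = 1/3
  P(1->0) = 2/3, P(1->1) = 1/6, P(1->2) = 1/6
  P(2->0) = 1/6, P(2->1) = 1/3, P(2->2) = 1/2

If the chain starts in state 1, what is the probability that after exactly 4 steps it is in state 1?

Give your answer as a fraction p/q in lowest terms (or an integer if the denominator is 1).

Answer: 371/1296

Derivation:
Computing P^4 by repeated multiplication:
P^1 =
  0: [1/3, 1/3, 1/3]
  1: [2/3, 1/6, 1/6]
  2: [1/6, 1/3, 1/2]
P^2 =
  0: [7/18, 5/18, 1/3]
  1: [13/36, 11/36, 1/3]
  2: [13/36, 5/18, 13/36]
P^3 =
  0: [10/27, 31/108, 37/108]
  1: [41/108, 61/216, 73/216]
  2: [79/216, 31/108, 25/72]
P^4 =
  0: [241/648, 185/648, 37/108]
  1: [481/1296, 371/1296, 37/108]
  2: [481/1296, 185/648, 445/1296]

(P^4)[1 -> 1] = 371/1296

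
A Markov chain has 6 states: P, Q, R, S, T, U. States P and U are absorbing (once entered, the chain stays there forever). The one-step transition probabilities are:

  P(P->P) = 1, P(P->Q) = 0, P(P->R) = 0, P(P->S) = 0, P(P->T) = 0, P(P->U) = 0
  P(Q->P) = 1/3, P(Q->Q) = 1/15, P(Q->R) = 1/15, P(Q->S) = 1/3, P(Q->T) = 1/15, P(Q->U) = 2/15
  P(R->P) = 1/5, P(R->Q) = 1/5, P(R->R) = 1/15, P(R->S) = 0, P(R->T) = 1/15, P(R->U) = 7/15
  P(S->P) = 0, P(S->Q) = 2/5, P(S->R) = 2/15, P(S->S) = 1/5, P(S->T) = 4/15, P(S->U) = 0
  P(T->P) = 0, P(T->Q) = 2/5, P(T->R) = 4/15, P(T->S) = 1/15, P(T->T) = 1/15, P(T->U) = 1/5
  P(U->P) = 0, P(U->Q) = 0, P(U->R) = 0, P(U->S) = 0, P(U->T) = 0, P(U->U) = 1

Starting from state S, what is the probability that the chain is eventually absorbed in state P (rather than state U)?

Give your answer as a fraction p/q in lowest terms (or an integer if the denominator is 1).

Answer: 324/671

Derivation:
Let a_i = P(absorbed in P | start in state i).
Boundary conditions: a_P = 1, a_U = 0.
For each transient state i, a_i = sum_j P(i->j) * a_j:
  a_Q = 1/3*a_P + 1/15*a_Q + 1/15*a_R + 1/3*a_S + 1/15*a_T + 2/15*a_U
  a_R = 1/5*a_P + 1/5*a_Q + 1/15*a_R + 0*a_S + 1/15*a_T + 7/15*a_U
  a_S = 0*a_P + 2/5*a_Q + 2/15*a_R + 1/5*a_S + 4/15*a_T + 0*a_U
  a_T = 0*a_P + 2/5*a_Q + 4/15*a_R + 1/15*a_S + 1/15*a_T + 1/5*a_U

Substituting a_P = 1 and a_U = 0, rearrange to (I - Q) a = r where r[i] = P(i -> P):
  [14/15, -1/15, -1/3, -1/15] . (a_Q, a_R, a_S, a_T) = 1/3
  [-1/5, 14/15, 0, -1/15] . (a_Q, a_R, a_S, a_T) = 1/5
  [-2/5, -2/15, 4/5, -4/15] . (a_Q, a_R, a_S, a_T) = 0
  [-2/5, -4/15, -1/15, 14/15] . (a_Q, a_R, a_S, a_T) = 0

Solving yields:
  a_Q = 3133/5368
  a_R = 1971/5368
  a_S = 324/671
  a_T = 2091/5368

Starting state is S, so the absorption probability is a_S = 324/671.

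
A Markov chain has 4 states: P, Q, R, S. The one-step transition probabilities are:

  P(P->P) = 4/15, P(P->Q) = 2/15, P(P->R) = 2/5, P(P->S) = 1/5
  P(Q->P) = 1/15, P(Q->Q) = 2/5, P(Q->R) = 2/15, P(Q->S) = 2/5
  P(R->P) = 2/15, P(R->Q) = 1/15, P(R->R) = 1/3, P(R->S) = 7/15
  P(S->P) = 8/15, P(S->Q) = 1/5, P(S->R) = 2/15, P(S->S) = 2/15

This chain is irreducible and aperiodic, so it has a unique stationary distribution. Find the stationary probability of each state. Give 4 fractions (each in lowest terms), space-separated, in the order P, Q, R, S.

Answer: 28/103 19/103 53/206 59/206

Derivation:
The stationary distribution satisfies pi = pi * P, i.e.:
  pi_P = 4/15*pi_P + 1/15*pi_Q + 2/15*pi_R + 8/15*pi_S
  pi_Q = 2/15*pi_P + 2/5*pi_Q + 1/15*pi_R + 1/5*pi_S
  pi_R = 2/5*pi_P + 2/15*pi_Q + 1/3*pi_R + 2/15*pi_S
  pi_S = 1/5*pi_P + 2/5*pi_Q + 7/15*pi_R + 2/15*pi_S
with normalization: pi_P + pi_Q + pi_R + pi_S = 1.

Using the first 3 balance equations plus normalization, the linear system A*pi = b is:
  [-11/15, 1/15, 2/15, 8/15] . pi = 0
  [2/15, -3/5, 1/15, 1/5] . pi = 0
  [2/5, 2/15, -2/3, 2/15] . pi = 0
  [1, 1, 1, 1] . pi = 1

Solving yields:
  pi_P = 28/103
  pi_Q = 19/103
  pi_R = 53/206
  pi_S = 59/206

Verification (pi * P):
  28/103*4/15 + 19/103*1/15 + 53/206*2/15 + 59/206*8/15 = 28/103 = pi_P  (ok)
  28/103*2/15 + 19/103*2/5 + 53/206*1/15 + 59/206*1/5 = 19/103 = pi_Q  (ok)
  28/103*2/5 + 19/103*2/15 + 53/206*1/3 + 59/206*2/15 = 53/206 = pi_R  (ok)
  28/103*1/5 + 19/103*2/5 + 53/206*7/15 + 59/206*2/15 = 59/206 = pi_S  (ok)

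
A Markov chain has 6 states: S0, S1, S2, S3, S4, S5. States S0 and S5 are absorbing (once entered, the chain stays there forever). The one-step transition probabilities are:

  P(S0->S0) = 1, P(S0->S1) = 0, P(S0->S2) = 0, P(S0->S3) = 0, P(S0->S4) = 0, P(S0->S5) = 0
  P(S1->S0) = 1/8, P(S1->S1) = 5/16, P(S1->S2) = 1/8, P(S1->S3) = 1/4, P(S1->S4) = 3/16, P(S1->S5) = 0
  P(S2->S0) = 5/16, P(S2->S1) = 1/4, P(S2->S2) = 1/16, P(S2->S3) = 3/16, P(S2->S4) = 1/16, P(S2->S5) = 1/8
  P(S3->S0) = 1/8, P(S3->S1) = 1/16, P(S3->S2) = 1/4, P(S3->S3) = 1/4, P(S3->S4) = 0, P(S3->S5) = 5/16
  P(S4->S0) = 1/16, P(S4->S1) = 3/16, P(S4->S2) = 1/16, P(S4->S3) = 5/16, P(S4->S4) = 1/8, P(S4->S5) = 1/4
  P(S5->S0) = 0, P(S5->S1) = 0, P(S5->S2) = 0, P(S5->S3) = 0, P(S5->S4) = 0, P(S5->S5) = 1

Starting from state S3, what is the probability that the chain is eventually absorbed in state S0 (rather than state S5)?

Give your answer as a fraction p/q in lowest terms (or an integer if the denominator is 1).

Let a_i = P(absorbed in S0 | start in state i).
Boundary conditions: a_S0 = 1, a_S5 = 0.
For each transient state i, a_i = sum_j P(i->j) * a_j:
  a_S1 = 1/8*a_S0 + 5/16*a_S1 + 1/8*a_S2 + 1/4*a_S3 + 3/16*a_S4 + 0*a_S5
  a_S2 = 5/16*a_S0 + 1/4*a_S1 + 1/16*a_S2 + 3/16*a_S3 + 1/16*a_S4 + 1/8*a_S5
  a_S3 = 1/8*a_S0 + 1/16*a_S1 + 1/4*a_S2 + 1/4*a_S3 + 0*a_S4 + 5/16*a_S5
  a_S4 = 1/16*a_S0 + 3/16*a_S1 + 1/16*a_S2 + 5/16*a_S3 + 1/8*a_S4 + 1/4*a_S5

Substituting a_S0 = 1 and a_S5 = 0, rearrange to (I - Q) a = r where r[i] = P(i -> S0):
  [11/16, -1/8, -1/4, -3/16] . (a_S1, a_S2, a_S3, a_S4) = 1/8
  [-1/4, 15/16, -3/16, -1/16] . (a_S1, a_S2, a_S3, a_S4) = 5/16
  [-1/16, -1/4, 3/4, 0] . (a_S1, a_S2, a_S3, a_S4) = 1/8
  [-3/16, -1/16, -5/16, 7/8] . (a_S1, a_S2, a_S3, a_S4) = 1/16

Solving yields:
  a_S1 = 2698/5025
  a_S2 = 2927/5025
  a_S3 = 2038/5025
  a_S4 = 1874/5025

Starting state is S3, so the absorption probability is a_S3 = 2038/5025.

Answer: 2038/5025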